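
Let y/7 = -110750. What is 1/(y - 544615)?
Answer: -1/1319865 ≈ -7.5765e-7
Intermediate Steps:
y = -775250 (y = 7*(-110750) = -775250)
1/(y - 544615) = 1/(-775250 - 544615) = 1/(-1319865) = -1/1319865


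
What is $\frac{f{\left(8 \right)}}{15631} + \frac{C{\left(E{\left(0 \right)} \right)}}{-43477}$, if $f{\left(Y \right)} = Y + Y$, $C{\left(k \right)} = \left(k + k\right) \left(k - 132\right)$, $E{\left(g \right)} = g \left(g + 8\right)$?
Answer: $\frac{16}{15631} \approx 0.0010236$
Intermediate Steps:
$E{\left(g \right)} = g \left(8 + g\right)$
$C{\left(k \right)} = 2 k \left(-132 + k\right)$
$f{\left(Y \right)} = 2 Y$
$\frac{f{\left(8 \right)}}{15631} + \frac{C{\left(E{\left(0 \right)} \right)}}{-43477} = \frac{2 \cdot 8}{15631} + \frac{2 \cdot 0 \left(8 + 0\right) \left(-132 + 0 \left(8 + 0\right)\right)}{-43477} = 16 \cdot \frac{1}{15631} + 2 \cdot 0 \cdot 8 \left(-132 + 0 \cdot 8\right) \left(- \frac{1}{43477}\right) = \frac{16}{15631} + 2 \cdot 0 \left(-132 + 0\right) \left(- \frac{1}{43477}\right) = \frac{16}{15631} + 2 \cdot 0 \left(-132\right) \left(- \frac{1}{43477}\right) = \frac{16}{15631} + 0 \left(- \frac{1}{43477}\right) = \frac{16}{15631} + 0 = \frac{16}{15631}$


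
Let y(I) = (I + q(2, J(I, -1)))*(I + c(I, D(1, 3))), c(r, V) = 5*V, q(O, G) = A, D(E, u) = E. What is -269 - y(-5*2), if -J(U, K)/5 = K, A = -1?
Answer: -324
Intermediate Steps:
J(U, K) = -5*K
q(O, G) = -1
y(I) = (-1 + I)*(5 + I) (y(I) = (I - 1)*(I + 5*1) = (-1 + I)*(I + 5) = (-1 + I)*(5 + I))
-269 - y(-5*2) = -269 - (-5 + (-5*2)² + 4*(-5*2)) = -269 - (-5 + (-10)² + 4*(-10)) = -269 - (-5 + 100 - 40) = -269 - 1*55 = -269 - 55 = -324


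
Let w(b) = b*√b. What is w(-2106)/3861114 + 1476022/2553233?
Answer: 1476022/2553233 - 3159*I*√26/643519 ≈ 0.5781 - 0.025031*I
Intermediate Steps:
w(b) = b^(3/2)
w(-2106)/3861114 + 1476022/2553233 = (-2106)^(3/2)/3861114 + 1476022/2553233 = -18954*I*√26*(1/3861114) + 1476022*(1/2553233) = -3159*I*√26/643519 + 1476022/2553233 = 1476022/2553233 - 3159*I*√26/643519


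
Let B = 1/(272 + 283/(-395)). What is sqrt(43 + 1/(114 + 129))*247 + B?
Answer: 395/107157 + 1235*sqrt(1254)/27 ≈ 1619.8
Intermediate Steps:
B = 395/107157 (B = 1/(272 + 283*(-1/395)) = 1/(272 - 283/395) = 1/(107157/395) = 395/107157 ≈ 0.0036862)
sqrt(43 + 1/(114 + 129))*247 + B = sqrt(43 + 1/(114 + 129))*247 + 395/107157 = sqrt(43 + 1/243)*247 + 395/107157 = sqrt(10450/243)*247 + 395/107157 = (5*sqrt(1254)/27)*247 + 395/107157 = 1235*sqrt(1254)/27 + 395/107157 = 395/107157 + 1235*sqrt(1254)/27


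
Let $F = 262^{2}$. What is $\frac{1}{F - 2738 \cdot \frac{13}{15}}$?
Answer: $\frac{15}{994066} \approx 1.509 \cdot 10^{-5}$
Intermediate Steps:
$F = 68644$
$\frac{1}{F - 2738 \cdot \frac{13}{15}} = \frac{1}{68644 - 2738 \cdot \frac{13}{15}} = \frac{1}{68644 - 2738 \cdot 13 \cdot \frac{1}{15}} = \frac{1}{68644 - \frac{35594}{15}} = \frac{1}{\frac{994066}{15}} = \frac{15}{994066}$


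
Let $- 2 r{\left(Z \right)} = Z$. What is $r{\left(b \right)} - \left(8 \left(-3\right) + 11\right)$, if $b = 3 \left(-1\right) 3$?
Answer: $\frac{35}{2} \approx 17.5$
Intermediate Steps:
$b = -9$ ($b = \left(-3\right) 3 = -9$)
$r{\left(Z \right)} = - \frac{Z}{2}$
$r{\left(b \right)} - \left(8 \left(-3\right) + 11\right) = \left(- \frac{1}{2}\right) \left(-9\right) - \left(8 \left(-3\right) + 11\right) = \frac{9}{2} - \left(-24 + 11\right) = \frac{9}{2} - -13 = \frac{9}{2} + 13 = \frac{35}{2}$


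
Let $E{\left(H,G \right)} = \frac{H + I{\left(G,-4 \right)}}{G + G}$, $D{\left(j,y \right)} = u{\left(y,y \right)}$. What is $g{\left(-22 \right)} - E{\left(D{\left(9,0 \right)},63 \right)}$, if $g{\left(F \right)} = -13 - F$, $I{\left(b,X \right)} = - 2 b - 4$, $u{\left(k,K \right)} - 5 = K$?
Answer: $\frac{1259}{126} \approx 9.9921$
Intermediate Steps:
$u{\left(k,K \right)} = 5 + K$
$I{\left(b,X \right)} = -4 - 2 b$
$D{\left(j,y \right)} = 5 + y$
$E{\left(H,G \right)} = \frac{-4 + H - 2 G}{2 G}$ ($E{\left(H,G \right)} = \frac{H - \left(4 + 2 G\right)}{G + G} = \frac{-4 + H - 2 G}{2 G}$)
$g{\left(-22 \right)} - E{\left(D{\left(9,0 \right)},63 \right)} = \left(-13 - -22\right) - \frac{-2 + \frac{5 + 0}{2} - 63}{63} = \left(-13 + 22\right) - \frac{-2 + \frac{1}{2} \cdot 5 - 63}{63} = 9 - \frac{-2 + \frac{5}{2} - 63}{63} = 9 - \frac{1}{63} \left(- \frac{125}{2}\right) = 9 - - \frac{125}{126} = 9 + \frac{125}{126} = \frac{1259}{126}$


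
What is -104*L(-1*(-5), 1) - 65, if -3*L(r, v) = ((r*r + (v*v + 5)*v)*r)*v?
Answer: 15925/3 ≈ 5308.3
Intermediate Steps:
L(r, v) = -r*v*(r**2 + v*(5 + v**2))/3 (L(r, v) = -(r*r + (v*v + 5)*v)*r*v/3 = -(r**2 + (v**2 + 5)*v)*r*v/3 = -(r**2 + (5 + v**2)*v)*r*v/3 = -(r**2 + v*(5 + v**2))*r*v/3 = -r*(r**2 + v*(5 + v**2))*v/3 = -r*v*(r**2 + v*(5 + v**2))/3)
-104*L(-1*(-5), 1) - 65 = -(-104)*(-1*(-5))*((-1*(-5))**2 + 1**3 + 5*1)/3 - 65 = -(-104)*5*(5**2 + 1 + 5)/3 - 65 = -(-104)*5*(25 + 1 + 5)/3 - 65 = -(-104)*5*31/3 - 65 = -104*(-155/3) - 65 = 16120/3 - 65 = 15925/3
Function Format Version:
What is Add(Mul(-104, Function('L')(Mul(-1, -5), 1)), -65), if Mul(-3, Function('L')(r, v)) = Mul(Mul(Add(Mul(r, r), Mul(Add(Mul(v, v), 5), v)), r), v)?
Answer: Rational(15925, 3) ≈ 5308.3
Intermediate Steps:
Function('L')(r, v) = Mul(Rational(-1, 3), r, v, Add(Pow(r, 2), Mul(v, Add(5, Pow(v, 2))))) (Function('L')(r, v) = Mul(Rational(-1, 3), Mul(Mul(Add(Mul(r, r), Mul(Add(Mul(v, v), 5), v)), r), v)) = Mul(Rational(-1, 3), Mul(Mul(Add(Pow(r, 2), Mul(Add(Pow(v, 2), 5), v)), r), v)) = Mul(Rational(-1, 3), Mul(Mul(Add(Pow(r, 2), Mul(Add(5, Pow(v, 2)), v)), r), v)) = Mul(Rational(-1, 3), Mul(Mul(Add(Pow(r, 2), Mul(v, Add(5, Pow(v, 2)))), r), v)) = Mul(Rational(-1, 3), Mul(Mul(r, Add(Pow(r, 2), Mul(v, Add(5, Pow(v, 2))))), v)) = Mul(Rational(-1, 3), Mul(r, v, Add(Pow(r, 2), Mul(v, Add(5, Pow(v, 2)))))) = Mul(Rational(-1, 3), r, v, Add(Pow(r, 2), Mul(v, Add(5, Pow(v, 2))))))
Add(Mul(-104, Function('L')(Mul(-1, -5), 1)), -65) = Add(Mul(-104, Mul(Rational(-1, 3), Mul(-1, -5), 1, Add(Pow(Mul(-1, -5), 2), Pow(1, 3), Mul(5, 1)))), -65) = Add(Mul(-104, Mul(Rational(-1, 3), 5, 1, Add(Pow(5, 2), 1, 5))), -65) = Add(Mul(-104, Mul(Rational(-1, 3), 5, 1, Add(25, 1, 5))), -65) = Add(Mul(-104, Mul(Rational(-1, 3), 5, 1, 31)), -65) = Add(Mul(-104, Rational(-155, 3)), -65) = Add(Rational(16120, 3), -65) = Rational(15925, 3)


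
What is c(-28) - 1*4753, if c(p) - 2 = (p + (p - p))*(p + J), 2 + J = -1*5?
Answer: -3771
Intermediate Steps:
J = -7 (J = -2 - 1*5 = -2 - 5 = -7)
c(p) = 2 + p*(-7 + p) (c(p) = 2 + (p + (p - p))*(p - 7) = 2 + (p + 0)*(-7 + p) = 2 + p*(-7 + p))
c(-28) - 1*4753 = (2 + (-28)² - 7*(-28)) - 1*4753 = (2 + 784 + 196) - 4753 = 982 - 4753 = -3771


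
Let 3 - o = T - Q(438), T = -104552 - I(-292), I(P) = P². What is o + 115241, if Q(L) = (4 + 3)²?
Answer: 305109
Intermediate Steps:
T = -189816 (T = -104552 - 1*(-292)² = -104552 - 1*85264 = -104552 - 85264 = -189816)
Q(L) = 49 (Q(L) = 7² = 49)
o = 189868 (o = 3 - (-189816 - 1*49) = 3 - (-189816 - 49) = 3 - 1*(-189865) = 3 + 189865 = 189868)
o + 115241 = 189868 + 115241 = 305109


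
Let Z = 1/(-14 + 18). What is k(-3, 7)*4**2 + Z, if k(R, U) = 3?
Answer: 193/4 ≈ 48.250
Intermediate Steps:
Z = 1/4 ≈ 0.25000
k(-3, 7)*4**2 + Z = 3*4**2 + 1/4 = 3*16 + 1/4 = 48 + 1/4 = 193/4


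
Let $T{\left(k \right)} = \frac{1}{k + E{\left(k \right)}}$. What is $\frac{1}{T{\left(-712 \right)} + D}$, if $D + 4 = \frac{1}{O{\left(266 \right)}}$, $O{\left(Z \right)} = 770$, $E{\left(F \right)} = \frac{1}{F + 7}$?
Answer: $- \frac{386509970}{1546080769} \approx -0.24999$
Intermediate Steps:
$E{\left(F \right)} = \frac{1}{7 + F}$
$T{\left(k \right)} = \frac{1}{k + \frac{1}{7 + k}}$
$D = - \frac{3079}{770}$ ($D = -4 + \frac{1}{770} = - \frac{3079}{770} \approx -3.9987$)
$\frac{1}{T{\left(-712 \right)} + D} = \frac{1}{\frac{7 - 712}{1 - 712 \left(7 - 712\right)} - \frac{3079}{770}} = \frac{1}{\frac{1}{1 - -501960} \left(-705\right) - \frac{3079}{770}} = \frac{1}{\frac{1}{1 + 501960} \left(-705\right) - \frac{3079}{770}} = \frac{1}{\frac{1}{501961} \left(-705\right) - \frac{3079}{770}} = \frac{1}{- \frac{705}{501961} - \frac{3079}{770}} = \frac{1}{- \frac{1546080769}{386509970}} = - \frac{386509970}{1546080769}$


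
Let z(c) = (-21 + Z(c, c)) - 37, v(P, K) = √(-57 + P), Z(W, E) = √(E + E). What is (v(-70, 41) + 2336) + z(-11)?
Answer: 2278 + I*√22 + I*√127 ≈ 2278.0 + 15.96*I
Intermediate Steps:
Z(W, E) = √2*√E (Z(W, E) = √(2*E) = √2*√E)
z(c) = -58 + √2*√c (z(c) = (-21 + √2*√c) - 37 = -58 + √2*√c)
(v(-70, 41) + 2336) + z(-11) = (√(-57 - 70) + 2336) + (-58 + √2*√(-11)) = (√(-127) + 2336) + (-58 + √2*(I*√11)) = (I*√127 + 2336) + (-58 + I*√22) = (2336 + I*√127) + (-58 + I*√22) = 2278 + I*√22 + I*√127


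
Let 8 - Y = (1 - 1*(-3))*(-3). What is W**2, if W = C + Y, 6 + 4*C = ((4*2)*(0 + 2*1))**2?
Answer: 27225/4 ≈ 6806.3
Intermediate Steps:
Y = 20 (Y = 8 - (1 - 1*(-3))*(-3) = 8 - (1 + 3)*(-3) = 8 - 4*(-3) = 8 - 1*(-12) = 8 + 12 = 20)
C = 125/2 (C = -3/2 + ((4*2)*(0 + 2*1))**2/4 = -3/2 + (8*(0 + 2))**2/4 = -3/2 + (8*2)**2/4 = -3/2 + (1/4)*16**2 = -3/2 + (1/4)*256 = -3/2 + 64 = 125/2 ≈ 62.500)
W = 165/2 (W = 125/2 + 20 = 165/2 ≈ 82.500)
W**2 = (165/2)**2 = 27225/4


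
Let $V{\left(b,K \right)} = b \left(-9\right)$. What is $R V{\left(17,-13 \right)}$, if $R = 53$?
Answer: $-8109$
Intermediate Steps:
$V{\left(b,K \right)} = - 9 b$
$R V{\left(17,-13 \right)} = 53 \left(\left(-9\right) 17\right) = 53 \left(-153\right) = -8109$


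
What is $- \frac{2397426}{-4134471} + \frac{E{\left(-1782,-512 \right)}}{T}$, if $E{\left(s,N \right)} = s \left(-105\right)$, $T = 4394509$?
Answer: $\frac{538529095364}{865189048559} \approx 0.62244$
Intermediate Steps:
$E{\left(s,N \right)} = - 105 s$
$- \frac{2397426}{-4134471} + \frac{E{\left(-1782,-512 \right)}}{T} = - \frac{2397426}{-4134471} + \frac{\left(-105\right) \left(-1782\right)}{4394509} = \left(-2397426\right) \left(- \frac{1}{4134471}\right) + 187110 \cdot \frac{1}{4394509} = \frac{799142}{1378157} + \frac{26730}{627787} = \frac{538529095364}{865189048559}$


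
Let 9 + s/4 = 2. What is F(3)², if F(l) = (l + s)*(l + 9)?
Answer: 90000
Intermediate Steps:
s = -28 (s = -36 + 4*2 = -36 + 8 = -28)
F(l) = (-28 + l)*(9 + l) (F(l) = (l - 28)*(l + 9) = (-28 + l)*(9 + l))
F(3)² = (-252 + 3² - 19*3)² = (-252 + 9 - 57)² = (-300)² = 90000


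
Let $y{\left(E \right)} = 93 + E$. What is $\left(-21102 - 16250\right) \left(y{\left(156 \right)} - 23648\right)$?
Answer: $873999448$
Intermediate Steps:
$\left(-21102 - 16250\right) \left(y{\left(156 \right)} - 23648\right) = \left(-21102 - 16250\right) \left(\left(93 + 156\right) - 23648\right) = - 37352 \left(249 - 23648\right) = \left(-37352\right) \left(-23399\right) = 873999448$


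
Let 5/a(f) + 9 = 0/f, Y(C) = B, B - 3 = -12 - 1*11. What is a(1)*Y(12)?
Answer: 100/9 ≈ 11.111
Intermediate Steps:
B = -20 (B = 3 + (-12 - 1*11) = 3 + (-12 - 11) = 3 - 23 = -20)
Y(C) = -20
a(f) = -5/9 (a(f) = 5/(-9 + 0/f) = 5/(-9 + 0) = 5/(-9) = 5*(-1/9) = -5/9)
a(1)*Y(12) = -5/9*(-20) = 100/9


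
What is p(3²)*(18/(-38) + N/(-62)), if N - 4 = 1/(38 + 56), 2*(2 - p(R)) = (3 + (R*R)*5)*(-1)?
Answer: -6140345/55366 ≈ -110.90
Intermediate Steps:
p(R) = 7/2 + 5*R²/2 (p(R) = 2 - (3 + (R*R)*5)*(-1)/2 = 2 - (3 + R²*5)*(-1)/2 = 2 - (3 + 5*R²)*(-1)/2 = 2 - (-3 - 5*R²)/2 = 2 + (3/2 + 5*R²/2) = 7/2 + 5*R²/2)
N = 377/94 (N = 4 + 1/(38 + 56) = 4 + 1/94 = 377/94 ≈ 4.0106)
p(3²)*(18/(-38) + N/(-62)) = (7/2 + 5*(3²)²/2)*(18/(-38) + (377/94)/(-62)) = (7/2 + (5/2)*9²)*(18*(-1/38) + (377/94)*(-1/62)) = (7/2 + (5/2)*81)*(-9/19 - 377/5828) = (7/2 + 405/2)*(-59615/110732) = 206*(-59615/110732) = -6140345/55366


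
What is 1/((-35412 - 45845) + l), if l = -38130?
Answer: -1/119387 ≈ -8.3761e-6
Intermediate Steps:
1/((-35412 - 45845) + l) = 1/((-35412 - 45845) - 38130) = 1/(-81257 - 38130) = 1/(-119387) = -1/119387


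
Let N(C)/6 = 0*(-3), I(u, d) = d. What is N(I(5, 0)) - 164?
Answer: -164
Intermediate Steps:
N(C) = 0 (N(C) = 6*(0*(-3)) = 6*0 = 0)
N(I(5, 0)) - 164 = 0 - 164 = -164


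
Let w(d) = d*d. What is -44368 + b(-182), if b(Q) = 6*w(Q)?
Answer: 154376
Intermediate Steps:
w(d) = d²
b(Q) = 6*Q²
-44368 + b(-182) = -44368 + 6*(-182)² = -44368 + 6*33124 = -44368 + 198744 = 154376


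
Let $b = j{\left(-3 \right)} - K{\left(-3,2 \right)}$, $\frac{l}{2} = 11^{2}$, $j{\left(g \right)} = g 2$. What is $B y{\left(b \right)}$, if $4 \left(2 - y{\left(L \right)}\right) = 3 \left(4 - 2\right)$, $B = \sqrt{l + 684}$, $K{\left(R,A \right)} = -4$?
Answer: $\frac{\sqrt{926}}{2} \approx 15.215$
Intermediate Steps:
$j{\left(g \right)} = 2 g$
$l = 242$ ($l = 2 \cdot 11^{2} = 2 \cdot 121 = 242$)
$B = \sqrt{926}$ ($B = \sqrt{242 + 684} = \sqrt{926} \approx 30.43$)
$b = -2$ ($b = 2 \left(-3\right) - -4 = -6 + 4 = -2$)
$y{\left(L \right)} = \frac{1}{2}$ ($y{\left(L \right)} = 2 - \frac{3 \left(4 - 2\right)}{4} = 2 - \frac{3 \cdot 2}{4} = 2 - \frac{3}{2} = \frac{1}{2}$)
$B y{\left(b \right)} = \sqrt{926} \cdot \frac{1}{2} = \frac{\sqrt{926}}{2}$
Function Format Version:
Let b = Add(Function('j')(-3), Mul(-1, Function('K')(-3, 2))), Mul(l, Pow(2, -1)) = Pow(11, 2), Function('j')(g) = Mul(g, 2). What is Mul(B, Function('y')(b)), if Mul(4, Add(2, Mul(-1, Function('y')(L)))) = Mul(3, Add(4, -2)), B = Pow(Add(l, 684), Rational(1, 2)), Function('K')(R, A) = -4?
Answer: Mul(Rational(1, 2), Pow(926, Rational(1, 2))) ≈ 15.215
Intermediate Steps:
Function('j')(g) = Mul(2, g)
l = 242 (l = Mul(2, Pow(11, 2)) = Mul(2, 121) = 242)
B = Pow(926, Rational(1, 2)) (B = Pow(Add(242, 684), Rational(1, 2)) = Pow(926, Rational(1, 2)) ≈ 30.430)
b = -2 (b = Add(Mul(2, -3), Mul(-1, -4)) = Add(-6, 4) = -2)
Function('y')(L) = Rational(1, 2) (Function('y')(L) = Add(2, Mul(Rational(-1, 4), Mul(3, Add(4, -2)))) = Add(2, Mul(Rational(-1, 4), Mul(3, 2))) = Add(2, Mul(Rational(-1, 4), 6)) = Add(2, Rational(-3, 2)) = Rational(1, 2))
Mul(B, Function('y')(b)) = Mul(Pow(926, Rational(1, 2)), Rational(1, 2)) = Mul(Rational(1, 2), Pow(926, Rational(1, 2)))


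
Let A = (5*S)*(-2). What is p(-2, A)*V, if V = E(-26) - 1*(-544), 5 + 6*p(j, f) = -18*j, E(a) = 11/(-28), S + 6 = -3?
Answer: 471851/168 ≈ 2808.6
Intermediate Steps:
S = -9 (S = -6 - 3 = -9)
E(a) = -11/28 (E(a) = 11*(-1/28) = -11/28)
A = 90 (A = (5*(-9))*(-2) = -45*(-2) = 90)
p(j, f) = -5/6 - 3*j (p(j, f) = -5/6 + (-18*j)/6 = -5/6 - 3*j)
V = 15221/28 (V = -11/28 - 1*(-544) = -11/28 + 544 = 15221/28 ≈ 543.61)
p(-2, A)*V = (-5/6 - 3*(-2))*(15221/28) = (-5/6 + 6)*(15221/28) = (31/6)*(15221/28) = 471851/168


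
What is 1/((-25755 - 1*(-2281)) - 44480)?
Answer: -1/67954 ≈ -1.4716e-5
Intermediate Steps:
1/((-25755 - 1*(-2281)) - 44480) = 1/((-25755 + 2281) - 44480) = 1/(-23474 - 44480) = 1/(-67954) = -1/67954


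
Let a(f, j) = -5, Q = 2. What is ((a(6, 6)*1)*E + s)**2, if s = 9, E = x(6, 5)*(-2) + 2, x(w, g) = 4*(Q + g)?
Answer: 77841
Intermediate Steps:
x(w, g) = 8 + 4*g (x(w, g) = 4*(2 + g) = 8 + 4*g)
E = -54 (E = (8 + 4*5)*(-2) + 2 = (8 + 20)*(-2) + 2 = 28*(-2) + 2 = -56 + 2 = -54)
((a(6, 6)*1)*E + s)**2 = (-5*1*(-54) + 9)**2 = (-5*(-54) + 9)**2 = (270 + 9)**2 = 279**2 = 77841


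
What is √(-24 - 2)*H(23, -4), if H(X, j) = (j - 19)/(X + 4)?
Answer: -23*I*√26/27 ≈ -4.3436*I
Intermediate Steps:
H(X, j) = (-19 + j)/(4 + X)
√(-24 - 2)*H(23, -4) = √(-24 - 2)*((-19 - 4)/(4 + 23)) = √(-26)*(-23/27) = (I*√26)*((1/27)*(-23)) = (I*√26)*(-23/27) = -23*I*√26/27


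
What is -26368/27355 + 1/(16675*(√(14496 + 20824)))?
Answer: -26368/27355 + √8830/294480500 ≈ -0.96392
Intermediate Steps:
-26368/27355 + 1/(16675*(√(14496 + 20824))) = -26368*1/27355 + 1/(16675*(√35320)) = -26368/27355 + 1/(16675*((2*√8830))) = -26368/27355 + (√8830/17660)/16675 = -26368/27355 + √8830/294480500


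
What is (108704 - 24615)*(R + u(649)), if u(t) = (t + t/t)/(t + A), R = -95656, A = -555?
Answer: -378022688123/47 ≈ -8.0430e+9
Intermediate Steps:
u(t) = (1 + t)/(-555 + t) (u(t) = (t + t/t)/(t - 555) = (t + 1)/(-555 + t) = (1 + t)/(-555 + t))
(108704 - 24615)*(R + u(649)) = (108704 - 24615)*(-95656 + (1 + 649)/(-555 + 649)) = 84089*(-95656 + 650/94) = 84089*(-95656 + (1/94)*650) = 84089*(-95656 + 325/47) = 84089*(-4495507/47) = -378022688123/47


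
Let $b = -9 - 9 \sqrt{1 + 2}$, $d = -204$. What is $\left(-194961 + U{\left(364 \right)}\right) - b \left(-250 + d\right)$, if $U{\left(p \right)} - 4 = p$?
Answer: $-198679 - 4086 \sqrt{3} \approx -2.0576 \cdot 10^{5}$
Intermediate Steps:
$U{\left(p \right)} = 4 + p$
$b = -9 - 9 \sqrt{3} \approx -24.588$
$\left(-194961 + U{\left(364 \right)}\right) - b \left(-250 + d\right) = \left(-194961 + \left(4 + 364\right)\right) - \left(-9 - 9 \sqrt{3}\right) \left(-250 - 204\right) = \left(-194961 + 368\right) - \left(-9 - 9 \sqrt{3}\right) \left(-454\right) = -194593 - \left(4086 + 4086 \sqrt{3}\right) = -198679 - 4086 \sqrt{3}$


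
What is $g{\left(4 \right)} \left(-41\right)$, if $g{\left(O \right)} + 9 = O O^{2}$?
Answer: $-2255$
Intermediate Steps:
$g{\left(O \right)} = -9 + O^{3}$ ($g{\left(O \right)} = -9 + O O^{2} = -9 + O^{3}$)
$g{\left(4 \right)} \left(-41\right) = \left(-9 + 4^{3}\right) \left(-41\right) = \left(-9 + 64\right) \left(-41\right) = 55 \left(-41\right) = -2255$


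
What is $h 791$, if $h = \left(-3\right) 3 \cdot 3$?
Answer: $-21357$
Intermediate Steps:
$h = -27$ ($h = \left(-9\right) 3 = -27$)
$h 791 = \left(-27\right) 791 = -21357$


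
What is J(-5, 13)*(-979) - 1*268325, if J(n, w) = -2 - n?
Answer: -271262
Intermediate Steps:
J(-5, 13)*(-979) - 1*268325 = (-2 - 1*(-5))*(-979) - 1*268325 = (-2 + 5)*(-979) - 268325 = 3*(-979) - 268325 = -2937 - 268325 = -271262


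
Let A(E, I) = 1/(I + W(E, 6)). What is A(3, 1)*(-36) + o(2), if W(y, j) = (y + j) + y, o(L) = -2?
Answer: -62/13 ≈ -4.7692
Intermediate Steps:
W(y, j) = j + 2*y (W(y, j) = (j + y) + y = j + 2*y)
A(E, I) = 1/(6 + I + 2*E) (A(E, I) = 1/(I + (6 + 2*E)) = 1/(6 + I + 2*E))
A(3, 1)*(-36) + o(2) = -36/(6 + 1 + 2*3) - 2 = -36/(6 + 1 + 6) - 2 = -36/13 - 2 = -62/13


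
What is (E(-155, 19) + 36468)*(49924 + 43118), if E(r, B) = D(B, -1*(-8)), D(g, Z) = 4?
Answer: 3393427824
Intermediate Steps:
E(r, B) = 4
(E(-155, 19) + 36468)*(49924 + 43118) = (4 + 36468)*(49924 + 43118) = 36472*93042 = 3393427824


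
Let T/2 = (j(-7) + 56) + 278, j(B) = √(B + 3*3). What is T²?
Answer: 446232 + 2672*√2 ≈ 4.5001e+5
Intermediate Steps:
j(B) = √(9 + B) (j(B) = √(B + 9) = √(9 + B))
T = 668 + 2*√2 (T = 2*((√(9 - 7) + 56) + 278) = 2*((√2 + 56) + 278) = 2*((56 + √2) + 278) = 2*(334 + √2) = 668 + 2*√2 ≈ 670.83)
T² = (668 + 2*√2)²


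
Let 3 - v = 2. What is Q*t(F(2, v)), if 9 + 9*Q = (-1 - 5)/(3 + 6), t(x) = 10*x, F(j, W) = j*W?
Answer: -580/27 ≈ -21.481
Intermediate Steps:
v = 1 (v = 3 - 1*2 = 3 - 2 = 1)
F(j, W) = W*j
Q = -29/27 (Q = -1 + ((-1 - 5)/(3 + 6))/9 = -1 + (-6/9)/9 = -1 + (-6*1/9)/9 = -1 + (1/9)*(-2/3) = -1 - 2/27 = -29/27 ≈ -1.0741)
Q*t(F(2, v)) = -290*1*2/27 = -290*2/27 = -29/27*20 = -580/27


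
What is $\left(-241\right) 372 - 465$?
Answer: $-90117$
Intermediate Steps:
$\left(-241\right) 372 - 465 = -89652 - 465 = -90117$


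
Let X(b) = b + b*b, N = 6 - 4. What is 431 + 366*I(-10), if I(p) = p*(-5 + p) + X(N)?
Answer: 57527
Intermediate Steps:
N = 2
X(b) = b + b²
I(p) = 6 + p*(-5 + p) (I(p) = p*(-5 + p) + 2*(1 + 2) = p*(-5 + p) + 2*3 = p*(-5 + p) + 6 = 6 + p*(-5 + p))
431 + 366*I(-10) = 431 + 366*(6 + (-10)² - 5*(-10)) = 431 + 366*(6 + 100 + 50) = 431 + 366*156 = 431 + 57096 = 57527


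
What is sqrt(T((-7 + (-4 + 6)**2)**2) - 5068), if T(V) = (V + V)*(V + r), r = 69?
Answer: 4*I*sqrt(229) ≈ 60.531*I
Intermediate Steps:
T(V) = 2*V*(69 + V) (T(V) = (V + V)*(V + 69) = (2*V)*(69 + V) = 2*V*(69 + V))
sqrt(T((-7 + (-4 + 6)**2)**2) - 5068) = sqrt(2*(-7 + (-4 + 6)**2)**2*(69 + (-7 + (-4 + 6)**2)**2) - 5068) = sqrt(2*(-7 + 2**2)**2*(69 + (-7 + 2**2)**2) - 5068) = sqrt(2*(-7 + 4)**2*(69 + (-7 + 4)**2) - 5068) = sqrt(2*(-3)**2*(69 + (-3)**2) - 5068) = sqrt(2*9*(69 + 9) - 5068) = sqrt(2*9*78 - 5068) = sqrt(1404 - 5068) = sqrt(-3664) = 4*I*sqrt(229)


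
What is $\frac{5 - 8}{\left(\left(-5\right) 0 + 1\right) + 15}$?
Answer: $- \frac{3}{16} \approx -0.1875$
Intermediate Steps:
$\frac{5 - 8}{\left(\left(-5\right) 0 + 1\right) + 15} = \frac{5 - 8}{\left(0 + 1\right) + 15} = \frac{5 - 8}{1 + 15} = - \frac{3}{16}$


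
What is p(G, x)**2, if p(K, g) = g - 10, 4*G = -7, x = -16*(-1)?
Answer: 36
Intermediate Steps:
x = 16 (x = -4*(-4) = 16)
G = -7/4 (G = (1/4)*(-7) = -7/4 ≈ -1.7500)
p(K, g) = -10 + g
p(G, x)**2 = (-10 + 16)**2 = 6**2 = 36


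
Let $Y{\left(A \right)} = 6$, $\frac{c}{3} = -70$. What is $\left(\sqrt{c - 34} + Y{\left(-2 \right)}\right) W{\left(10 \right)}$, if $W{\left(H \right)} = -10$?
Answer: $-60 - 20 i \sqrt{61} \approx -60.0 - 156.21 i$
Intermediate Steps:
$c = -210$ ($c = 3 \left(-70\right) = -210$)
$\left(\sqrt{c - 34} + Y{\left(-2 \right)}\right) W{\left(10 \right)} = \left(\sqrt{-210 - 34} + 6\right) \left(-10\right) = \left(\sqrt{-244} + 6\right) \left(-10\right) = \left(2 i \sqrt{61} + 6\right) \left(-10\right) = \left(6 + 2 i \sqrt{61}\right) \left(-10\right) = -60 - 20 i \sqrt{61}$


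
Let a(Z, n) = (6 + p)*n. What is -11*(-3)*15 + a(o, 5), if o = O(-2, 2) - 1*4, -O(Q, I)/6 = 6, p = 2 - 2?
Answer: 525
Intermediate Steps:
p = 0
O(Q, I) = -36 (O(Q, I) = -6*6 = -36)
o = -40 (o = -36 - 1*4 = -36 - 4 = -40)
a(Z, n) = 6*n (a(Z, n) = (6 + 0)*n = 6*n)
-11*(-3)*15 + a(o, 5) = -11*(-3)*15 + 6*5 = 33*15 + 30 = 495 + 30 = 525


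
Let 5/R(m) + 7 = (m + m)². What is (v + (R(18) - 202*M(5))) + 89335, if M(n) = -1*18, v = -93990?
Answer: -1313486/1289 ≈ -1019.0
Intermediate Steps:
R(m) = 5/(-7 + 4*m²) (R(m) = 5/(-7 + (m + m)²) = 5/(-7 + (2*m)²) = 5/(-7 + 4*m²))
M(n) = -18
(v + (R(18) - 202*M(5))) + 89335 = (-93990 + (5/(-7 + 4*18²) - 202*(-18))) + 89335 = (-93990 + (5/(-7 + 4*324) + 3636)) + 89335 = (-93990 + (5/(-7 + 1296) + 3636)) + 89335 = (-93990 + (5/1289 + 3636)) + 89335 = (-93990 + 4686809/1289) + 89335 = -116466301/1289 + 89335 = -1313486/1289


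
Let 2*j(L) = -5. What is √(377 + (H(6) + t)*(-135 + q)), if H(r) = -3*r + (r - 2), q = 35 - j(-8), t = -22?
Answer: 13*√23 ≈ 62.346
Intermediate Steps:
j(L) = -5/2 (j(L) = (½)*(-5) = -5/2)
q = 75/2 (q = 35 - 1*(-5/2) = 35 + 5/2 = 75/2 ≈ 37.500)
H(r) = -2 - 2*r (H(r) = -3*r + (-2 + r) = -2 - 2*r)
√(377 + (H(6) + t)*(-135 + q)) = √(377 + ((-2 - 2*6) - 22)*(-135 + 75/2)) = √(377 + ((-2 - 12) - 22)*(-195/2)) = √(377 + (-14 - 22)*(-195/2)) = √(377 - 36*(-195/2)) = √(377 + 3510) = √3887 = 13*√23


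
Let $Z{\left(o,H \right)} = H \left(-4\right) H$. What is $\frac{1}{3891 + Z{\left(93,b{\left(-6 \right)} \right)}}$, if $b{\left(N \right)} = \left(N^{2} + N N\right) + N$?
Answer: $- \frac{1}{13533} \approx -7.3893 \cdot 10^{-5}$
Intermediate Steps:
$b{\left(N \right)} = N + 2 N^{2}$ ($b{\left(N \right)} = \left(N^{2} + N^{2}\right) + N = 2 N^{2} + N = N + 2 N^{2}$)
$Z{\left(o,H \right)} = - 4 H^{2}$ ($Z{\left(o,H \right)} = - 4 H H = - 4 H^{2}$)
$\frac{1}{3891 + Z{\left(93,b{\left(-6 \right)} \right)}} = \frac{1}{3891 - 4 \left(- 6 \left(1 + 2 \left(-6\right)\right)\right)^{2}} = \frac{1}{3891 - 4 \left(- 6 \left(1 - 12\right)\right)^{2}} = \frac{1}{3891 - 4 \left(\left(-6\right) \left(-11\right)\right)^{2}} = \frac{1}{3891 - 4 \cdot 66^{2}} = \frac{1}{3891 - 17424} = \frac{1}{-13533} = - \frac{1}{13533}$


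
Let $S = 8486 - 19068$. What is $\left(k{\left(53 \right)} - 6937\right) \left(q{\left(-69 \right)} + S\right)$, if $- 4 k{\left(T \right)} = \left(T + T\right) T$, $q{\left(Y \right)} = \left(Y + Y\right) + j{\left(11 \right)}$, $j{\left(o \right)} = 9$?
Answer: $\frac{178691613}{2} \approx 8.9346 \cdot 10^{7}$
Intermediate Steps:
$q{\left(Y \right)} = 9 + 2 Y$ ($q{\left(Y \right)} = \left(Y + Y\right) + 9 = 2 Y + 9 = 9 + 2 Y$)
$S = -10582$ ($S = 8486 - 19068 = -10582$)
$k{\left(T \right)} = - \frac{T^{2}}{2}$ ($k{\left(T \right)} = - \frac{\left(T + T\right) T}{4} = - \frac{2 T T}{4} = - \frac{2 T^{2}}{4} = - \frac{T^{2}}{2}$)
$\left(k{\left(53 \right)} - 6937\right) \left(q{\left(-69 \right)} + S\right) = \left(- \frac{53^{2}}{2} - 6937\right) \left(\left(9 + 2 \left(-69\right)\right) - 10582\right) = \left(\left(- \frac{1}{2}\right) 2809 - 6937\right) \left(\left(9 - 138\right) - 10582\right) = \left(- \frac{2809}{2} - 6937\right) \left(-129 - 10582\right) = \left(- \frac{16683}{2}\right) \left(-10711\right) = \frac{178691613}{2}$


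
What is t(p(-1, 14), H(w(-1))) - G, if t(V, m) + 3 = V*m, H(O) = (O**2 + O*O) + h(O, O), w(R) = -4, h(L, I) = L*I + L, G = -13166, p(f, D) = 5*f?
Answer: 12943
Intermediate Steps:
h(L, I) = L + I*L (h(L, I) = I*L + L = L + I*L)
H(O) = 2*O**2 + O*(1 + O) (H(O) = (O**2 + O*O) + O*(1 + O) = (O**2 + O**2) + O*(1 + O) = 2*O**2 + O*(1 + O))
t(V, m) = -3 + V*m
t(p(-1, 14), H(w(-1))) - G = (-3 + (5*(-1))*(-4*(1 + 3*(-4)))) - 1*(-13166) = (-3 - (-20)*(1 - 12)) + 13166 = (-3 - (-20)*(-11)) + 13166 = (-3 - 5*44) + 13166 = (-3 - 220) + 13166 = -223 + 13166 = 12943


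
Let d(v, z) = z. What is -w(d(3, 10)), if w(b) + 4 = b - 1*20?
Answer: 14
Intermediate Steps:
w(b) = -24 + b (w(b) = -4 + (b - 1*20) = -4 + (b - 20) = -4 + (-20 + b) = -24 + b)
-w(d(3, 10)) = -(-24 + 10) = -1*(-14) = 14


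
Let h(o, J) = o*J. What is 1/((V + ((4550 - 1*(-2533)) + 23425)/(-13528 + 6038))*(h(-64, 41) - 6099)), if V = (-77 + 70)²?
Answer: -3745/1467653473 ≈ -2.5517e-6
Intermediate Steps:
V = 49 (V = (-7)² = 49)
h(o, J) = J*o
1/((V + ((4550 - 1*(-2533)) + 23425)/(-13528 + 6038))*(h(-64, 41) - 6099)) = 1/((49 + ((4550 - 1*(-2533)) + 23425)/(-13528 + 6038))*(41*(-64) - 6099)) = 1/((49 + ((4550 + 2533) + 23425)/(-7490))*(-2624 - 6099)) = 1/((49 + (7083 + 23425)*(-1/7490))*(-8723)) = 1/((49 + 30508*(-1/7490))*(-8723)) = 1/((49 - 15254/3745)*(-8723)) = 1/((168251/3745)*(-8723)) = 1/(-1467653473/3745) = -3745/1467653473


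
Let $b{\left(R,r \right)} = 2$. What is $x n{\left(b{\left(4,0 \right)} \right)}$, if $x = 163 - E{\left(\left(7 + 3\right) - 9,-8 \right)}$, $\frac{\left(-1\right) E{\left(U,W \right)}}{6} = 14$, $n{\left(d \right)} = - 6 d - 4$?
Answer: $-3952$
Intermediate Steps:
$n{\left(d \right)} = -4 - 6 d$
$E{\left(U,W \right)} = -84$ ($E{\left(U,W \right)} = \left(-6\right) 14 = -84$)
$x = 247$ ($x = 163 - -84 = 163 + 84 = 247$)
$x n{\left(b{\left(4,0 \right)} \right)} = 247 \left(-4 - 12\right) = 247 \left(-16\right) = -3952$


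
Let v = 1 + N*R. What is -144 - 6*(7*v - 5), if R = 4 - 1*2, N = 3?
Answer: -408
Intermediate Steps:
R = 2 (R = 4 - 2 = 2)
v = 7 (v = 1 + 3*2 = 1 + 6 = 7)
-144 - 6*(7*v - 5) = -144 - 6*(7*7 - 5) = -144 - 6*(49 - 5) = -144 - 6*44 = -144 - 264 = -408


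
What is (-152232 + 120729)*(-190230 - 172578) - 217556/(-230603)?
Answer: 2635686310613228/230603 ≈ 1.1430e+10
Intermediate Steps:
(-152232 + 120729)*(-190230 - 172578) - 217556/(-230603) = -31503*(-362808) - 217556*(-1/230603) = 11429540424 + 217556/230603 = 2635686310613228/230603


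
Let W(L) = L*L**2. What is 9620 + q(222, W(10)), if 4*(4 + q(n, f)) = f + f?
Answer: 10116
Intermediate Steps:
W(L) = L**3
q(n, f) = -4 + f/2 (q(n, f) = -4 + (f + f)/4 = -4 + (2*f)/4 = -4 + f/2)
9620 + q(222, W(10)) = 9620 + (-4 + (1/2)*10**3) = 9620 + (-4 + (1/2)*1000) = 9620 + (-4 + 500) = 9620 + 496 = 10116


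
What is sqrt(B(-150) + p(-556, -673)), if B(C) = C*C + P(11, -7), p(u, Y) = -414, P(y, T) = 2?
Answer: 2*sqrt(5522) ≈ 148.62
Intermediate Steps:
B(C) = 2 + C**2 (B(C) = C*C + 2 = C**2 + 2 = 2 + C**2)
sqrt(B(-150) + p(-556, -673)) = sqrt((2 + (-150)**2) - 414) = sqrt((2 + 22500) - 414) = sqrt(22502 - 414) = sqrt(22088) = 2*sqrt(5522)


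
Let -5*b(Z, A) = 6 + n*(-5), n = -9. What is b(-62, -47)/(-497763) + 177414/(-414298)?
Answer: -73588249202/171851846145 ≈ -0.42821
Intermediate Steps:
b(Z, A) = -51/5 (b(Z, A) = -(6 - 9*(-5))/5 = -(6 + 45)/5 = -1/5*51 = -51/5)
b(-62, -47)/(-497763) + 177414/(-414298) = -51/5/(-497763) + 177414/(-414298) = -51/5*(-1/497763) + 177414*(-1/414298) = 17/829605 - 88707/207149 = -73588249202/171851846145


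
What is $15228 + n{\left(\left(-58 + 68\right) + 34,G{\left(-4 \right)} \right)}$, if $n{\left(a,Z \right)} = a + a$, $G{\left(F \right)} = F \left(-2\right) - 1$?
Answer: $15316$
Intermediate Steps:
$G{\left(F \right)} = -1 - 2 F$ ($G{\left(F \right)} = - 2 F - 1 = -1 - 2 F$)
$n{\left(a,Z \right)} = 2 a$
$15228 + n{\left(\left(-58 + 68\right) + 34,G{\left(-4 \right)} \right)} = 15228 + 2 \left(\left(-58 + 68\right) + 34\right) = 15228 + 2 \left(10 + 34\right) = 15228 + 2 \cdot 44 = 15228 + 88 = 15316$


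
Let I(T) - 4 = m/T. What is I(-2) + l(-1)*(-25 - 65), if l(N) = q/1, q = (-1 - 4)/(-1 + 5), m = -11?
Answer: 122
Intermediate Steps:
q = -5/4 ≈ -1.2500
l(N) = -5/4 (l(N) = -5/4/1 = -5/4*1 = -5/4)
I(T) = 4 - 11/T
I(-2) + l(-1)*(-25 - 65) = (4 - 11/(-2)) - 5*(-25 - 65)/4 = (4 - 11*(-½)) - 5/4*(-90) = (4 + 11/2) + 225/2 = 19/2 + 225/2 = 122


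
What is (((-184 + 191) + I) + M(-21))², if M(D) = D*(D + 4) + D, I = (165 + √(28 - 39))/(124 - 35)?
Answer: (30692 + I*√11)²/7921 ≈ 1.1892e+5 + 25.702*I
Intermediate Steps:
I = 165/89 + I*√11/89 (I = (165 + √(-11))/89 = (165 + I*√11)*(1/89) = 165/89 + I*√11/89 ≈ 1.8539 + 0.037265*I)
M(D) = D + D*(4 + D) (M(D) = D*(4 + D) + D = D + D*(4 + D))
(((-184 + 191) + I) + M(-21))² = (((-184 + 191) + (165/89 + I*√11/89)) - 21*(5 - 21))² = ((7 + (165/89 + I*√11/89)) - 21*(-16))² = ((788/89 + I*√11/89) + 336)² = (30692/89 + I*√11/89)²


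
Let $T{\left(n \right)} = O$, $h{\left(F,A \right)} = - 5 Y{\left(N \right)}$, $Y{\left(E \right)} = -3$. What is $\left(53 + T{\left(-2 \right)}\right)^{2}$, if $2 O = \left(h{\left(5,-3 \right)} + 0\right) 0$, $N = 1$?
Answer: $2809$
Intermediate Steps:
$h{\left(F,A \right)} = 15$ ($h{\left(F,A \right)} = \left(-5\right) \left(-3\right) = 15$)
$O = 0$ ($O = \frac{\left(15 + 0\right) 0}{2} = \frac{15 \cdot 0}{2} = \frac{1}{2} \cdot 0 = 0$)
$T{\left(n \right)} = 0$
$\left(53 + T{\left(-2 \right)}\right)^{2} = \left(53 + 0\right)^{2} = 53^{2} = 2809$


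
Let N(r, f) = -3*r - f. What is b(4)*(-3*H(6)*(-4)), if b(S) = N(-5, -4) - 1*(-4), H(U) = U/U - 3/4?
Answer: 69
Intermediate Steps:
N(r, f) = -f - 3*r
H(U) = ¼ (H(U) = 1 - 3*¼ = 1 - ¾ = ¼)
b(S) = 23 (b(S) = (-1*(-4) - 3*(-5)) - 1*(-4) = (4 + 15) + 4 = 19 + 4 = 23)
b(4)*(-3*H(6)*(-4)) = 23*(-3*¼*(-4)) = 23*(-¾*(-4)) = 23*3 = 69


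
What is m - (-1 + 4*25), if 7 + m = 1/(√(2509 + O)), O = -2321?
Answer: -106 + √47/94 ≈ -105.93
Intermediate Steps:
m = -7 + √47/94 (m = -7 + 1/(√(2509 - 2321)) = -7 + 1/(√188) = -7 + 1/(2*√47) = -7 + √47/94 ≈ -6.9271)
m - (-1 + 4*25) = (-7 + √47/94) - (-1 + 4*25) = (-7 + √47/94) - (-1 + 100) = (-7 + √47/94) - 1*99 = (-7 + √47/94) - 99 = -106 + √47/94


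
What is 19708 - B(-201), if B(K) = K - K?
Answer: 19708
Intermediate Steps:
B(K) = 0
19708 - B(-201) = 19708 - 1*0 = 19708 + 0 = 19708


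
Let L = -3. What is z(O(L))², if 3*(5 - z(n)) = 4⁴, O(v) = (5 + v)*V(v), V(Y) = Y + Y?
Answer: 58081/9 ≈ 6453.4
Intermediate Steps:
V(Y) = 2*Y
O(v) = 2*v*(5 + v) (O(v) = (5 + v)*(2*v) = 2*v*(5 + v))
z(n) = -241/3 (z(n) = 5 - ⅓*4⁴ = 5 - ⅓*256 = 5 - 256/3 = -241/3)
z(O(L))² = (-241/3)² = 58081/9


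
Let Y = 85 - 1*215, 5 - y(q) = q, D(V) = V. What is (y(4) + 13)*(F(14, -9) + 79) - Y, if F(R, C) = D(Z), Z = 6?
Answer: 1320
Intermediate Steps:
F(R, C) = 6
y(q) = 5 - q
Y = -130 (Y = 85 - 215 = -130)
(y(4) + 13)*(F(14, -9) + 79) - Y = ((5 - 1*4) + 13)*(6 + 79) - 1*(-130) = ((5 - 4) + 13)*85 + 130 = (1 + 13)*85 + 130 = 14*85 + 130 = 1190 + 130 = 1320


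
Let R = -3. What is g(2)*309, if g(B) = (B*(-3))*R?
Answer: 5562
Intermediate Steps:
g(B) = 9*B (g(B) = (B*(-3))*(-3) = -3*B*(-3) = 9*B)
g(2)*309 = (9*2)*309 = 18*309 = 5562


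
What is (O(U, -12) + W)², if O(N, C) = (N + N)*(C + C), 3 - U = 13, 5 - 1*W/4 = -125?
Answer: 1000000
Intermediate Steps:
W = 520 (W = 20 - 4*(-125) = 20 + 500 = 520)
U = -10 (U = 3 - 1*13 = 3 - 13 = -10)
O(N, C) = 4*C*N (O(N, C) = (2*N)*(2*C) = 4*C*N)
(O(U, -12) + W)² = (4*(-12)*(-10) + 520)² = (480 + 520)² = 1000² = 1000000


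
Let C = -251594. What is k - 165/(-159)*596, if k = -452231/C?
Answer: 8271219563/13334482 ≈ 620.29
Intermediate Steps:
k = 452231/251594 (k = -452231/(-251594) = -452231*(-1/251594) = 452231/251594 ≈ 1.7975)
k - 165/(-159)*596 = 452231/251594 - 165/(-159)*596 = 452231/251594 - 165*(-1/159)*596 = 452231/251594 + (55/53)*596 = 452231/251594 + 32780/53 = 8271219563/13334482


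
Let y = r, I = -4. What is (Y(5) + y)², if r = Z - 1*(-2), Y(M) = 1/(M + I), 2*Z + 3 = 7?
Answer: 25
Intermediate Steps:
Z = 2 (Z = -3/2 + (½)*7 = -3/2 + 7/2 = 2)
Y(M) = 1/(-4 + M) (Y(M) = 1/(M - 4) = 1/(-4 + M))
r = 4 (r = 2 - 1*(-2) = 2 + 2 = 4)
y = 4
(Y(5) + y)² = (1/(-4 + 5) + 4)² = (1/1 + 4)² = (1 + 4)² = 5² = 25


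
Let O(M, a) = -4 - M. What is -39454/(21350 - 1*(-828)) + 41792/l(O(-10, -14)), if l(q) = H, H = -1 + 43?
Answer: 231301477/232869 ≈ 993.27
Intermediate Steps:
H = 42
l(q) = 42
-39454/(21350 - 1*(-828)) + 41792/l(O(-10, -14)) = -39454/(21350 - 1*(-828)) + 41792/42 = -39454/(21350 + 828) + 41792*(1/42) = -39454/22178 + 20896/21 = -39454*1/22178 + 20896/21 = -19727/11089 + 20896/21 = 231301477/232869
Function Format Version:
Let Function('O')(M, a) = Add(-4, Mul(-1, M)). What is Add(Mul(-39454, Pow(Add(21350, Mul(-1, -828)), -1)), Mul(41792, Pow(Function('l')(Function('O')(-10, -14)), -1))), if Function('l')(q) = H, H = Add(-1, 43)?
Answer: Rational(231301477, 232869) ≈ 993.27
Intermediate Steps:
H = 42
Function('l')(q) = 42
Add(Mul(-39454, Pow(Add(21350, Mul(-1, -828)), -1)), Mul(41792, Pow(Function('l')(Function('O')(-10, -14)), -1))) = Add(Mul(-39454, Pow(Add(21350, Mul(-1, -828)), -1)), Mul(41792, Pow(42, -1))) = Add(Mul(-39454, Pow(Add(21350, 828), -1)), Mul(41792, Rational(1, 42))) = Add(Mul(-39454, Pow(22178, -1)), Rational(20896, 21)) = Add(Mul(-39454, Rational(1, 22178)), Rational(20896, 21)) = Add(Rational(-19727, 11089), Rational(20896, 21)) = Rational(231301477, 232869)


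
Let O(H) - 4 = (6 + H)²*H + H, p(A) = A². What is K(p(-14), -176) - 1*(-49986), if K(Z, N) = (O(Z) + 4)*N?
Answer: -1407560702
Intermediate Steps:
O(H) = 4 + H + H*(6 + H)² (O(H) = 4 + ((6 + H)²*H + H) = 4 + (H*(6 + H)² + H) = 4 + (H + H*(6 + H)²) = 4 + H + H*(6 + H)²)
K(Z, N) = N*(8 + Z + Z*(6 + Z)²) (K(Z, N) = ((4 + Z + Z*(6 + Z)²) + 4)*N = (8 + Z + Z*(6 + Z)²)*N = N*(8 + Z + Z*(6 + Z)²))
K(p(-14), -176) - 1*(-49986) = -176*(8 + (-14)² + (-14)²*(6 + (-14)²)²) - 1*(-49986) = -176*(8 + 196 + 196*(6 + 196)²) + 49986 = -176*(8 + 196 + 196*202²) + 49986 = -176*(8 + 196 + 196*40804) + 49986 = -176*(8 + 196 + 7997584) + 49986 = -176*7997788 + 49986 = -1407610688 + 49986 = -1407560702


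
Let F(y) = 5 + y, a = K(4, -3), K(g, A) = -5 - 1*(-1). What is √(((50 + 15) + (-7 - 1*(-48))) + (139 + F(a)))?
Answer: √246 ≈ 15.684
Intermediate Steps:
K(g, A) = -4 (K(g, A) = -5 + 1 = -4)
a = -4
√(((50 + 15) + (-7 - 1*(-48))) + (139 + F(a))) = √(((50 + 15) + (-7 - 1*(-48))) + (139 + (5 - 4))) = √((65 + (-7 + 48)) + (139 + 1)) = √((65 + 41) + 140) = √(106 + 140) = √246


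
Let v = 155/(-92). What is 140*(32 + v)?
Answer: 97615/23 ≈ 4244.1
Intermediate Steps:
v = -155/92 (v = 155*(-1/92) = -155/92 ≈ -1.6848)
140*(32 + v) = 140*(32 - 155/92) = 140*(2789/92) = 97615/23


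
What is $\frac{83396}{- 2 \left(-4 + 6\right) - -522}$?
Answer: $\frac{41698}{259} \approx 161.0$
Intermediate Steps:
$\frac{83396}{- 2 \left(-4 + 6\right) - -522} = \frac{83396}{\left(-2\right) 2 + 522} = \frac{83396}{-4 + 522} = \frac{83396}{518} = 83396 \cdot \frac{1}{518} = \frac{41698}{259}$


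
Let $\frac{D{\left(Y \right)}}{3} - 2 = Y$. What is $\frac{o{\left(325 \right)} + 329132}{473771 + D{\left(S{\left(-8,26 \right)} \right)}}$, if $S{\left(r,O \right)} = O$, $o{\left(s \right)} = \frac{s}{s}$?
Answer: $\frac{329133}{473855} \approx 0.69459$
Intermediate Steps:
$o{\left(s \right)} = 1$
$D{\left(Y \right)} = 6 + 3 Y$
$\frac{o{\left(325 \right)} + 329132}{473771 + D{\left(S{\left(-8,26 \right)} \right)}} = \frac{1 + 329132}{473771 + \left(6 + 3 \cdot 26\right)} = \frac{329133}{473771 + \left(6 + 78\right)} = \frac{329133}{473771 + 84} = \frac{329133}{473855}$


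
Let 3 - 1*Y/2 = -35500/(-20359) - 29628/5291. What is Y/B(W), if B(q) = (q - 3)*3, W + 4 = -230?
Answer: -1477048718/76588542459 ≈ -0.019286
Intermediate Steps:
W = -234 (W = -4 - 230 = -234)
Y = 1477048718/107719469 (Y = 6 - 2*(-35500/(-20359) - 29628/5291) = 6 - 2*(-35500*(-1/20359) - 29628*1/5291) = 6 - 2*(35500/20359 - 29628/5291) = 6 - 2*(-415365952/107719469) = 6 + 830731904/107719469 = 1477048718/107719469 ≈ 13.712)
B(q) = -9 + 3*q (B(q) = (-3 + q)*3 = -9 + 3*q)
Y/B(W) = 1477048718/(107719469*(-9 + 3*(-234))) = 1477048718/(107719469*(-9 - 702)) = (1477048718/107719469)/(-711) = (1477048718/107719469)*(-1/711) = -1477048718/76588542459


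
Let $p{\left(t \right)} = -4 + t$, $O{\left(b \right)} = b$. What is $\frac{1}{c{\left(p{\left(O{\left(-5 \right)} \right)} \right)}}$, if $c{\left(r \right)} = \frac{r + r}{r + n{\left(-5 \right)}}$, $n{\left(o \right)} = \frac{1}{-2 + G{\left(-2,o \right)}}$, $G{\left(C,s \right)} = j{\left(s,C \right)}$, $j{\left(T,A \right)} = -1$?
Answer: $\frac{14}{27} \approx 0.51852$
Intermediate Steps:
$G{\left(C,s \right)} = -1$
$n{\left(o \right)} = - \frac{1}{3}$ ($n{\left(o \right)} = \frac{1}{-2 - 1} = \frac{1}{-3} = - \frac{1}{3}$)
$c{\left(r \right)} = \frac{2 r}{- \frac{1}{3} + r}$ ($c{\left(r \right)} = \frac{r + r}{r - \frac{1}{3}} = \frac{2 r}{- \frac{1}{3} + r}$)
$\frac{1}{c{\left(p{\left(O{\left(-5 \right)} \right)} \right)}} = \frac{1}{6 \left(-4 - 5\right) \frac{1}{-1 + 3 \left(-4 - 5\right)}} = \frac{1}{6 \left(-9\right) \frac{1}{-1 + 3 \left(-9\right)}} = \frac{1}{6 \left(-9\right) \frac{1}{-1 - 27}} = \frac{1}{6 \left(-9\right) \frac{1}{-28}} = \frac{1}{6 \left(-9\right) \left(- \frac{1}{28}\right)} = \frac{1}{\frac{27}{14}} = \frac{14}{27}$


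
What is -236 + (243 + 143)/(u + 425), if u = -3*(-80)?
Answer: -156554/665 ≈ -235.42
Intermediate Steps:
u = 240
-236 + (243 + 143)/(u + 425) = -236 + (243 + 143)/(240 + 425) = -236 + 386/665 = -156554/665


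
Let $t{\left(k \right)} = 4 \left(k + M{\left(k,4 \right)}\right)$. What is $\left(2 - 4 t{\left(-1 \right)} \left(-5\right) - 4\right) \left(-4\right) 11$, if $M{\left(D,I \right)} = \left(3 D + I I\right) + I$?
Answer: $-112464$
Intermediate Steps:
$M{\left(D,I \right)} = I + I^{2} + 3 D$ ($M{\left(D,I \right)} = \left(3 D + I^{2}\right) + I = \left(I^{2} + 3 D\right) + I = I + I^{2} + 3 D$)
$t{\left(k \right)} = 80 + 16 k$ ($t{\left(k \right)} = 4 \left(k + \left(4 + 4^{2} + 3 k\right)\right) = 4 \left(k + \left(4 + 16 + 3 k\right)\right) = 4 \left(k + \left(20 + 3 k\right)\right) = 4 \left(20 + 4 k\right) = 80 + 16 k$)
$\left(2 - 4 t{\left(-1 \right)} \left(-5\right) - 4\right) \left(-4\right) 11 = \left(2 - 4 \left(80 + 16 \left(-1\right)\right) \left(-5\right) - 4\right) \left(-4\right) 11 = \left(2 - 4 \left(80 - 16\right) \left(-5\right) - 4\right) \left(-4\right) 11 = \left(2 \left(-4\right) 64 \left(-5\right) - 4\right) \left(-4\right) 11 = \left(2 \left(\left(-256\right) \left(-5\right)\right) - 4\right) \left(-4\right) 11 = \left(2 \cdot 1280 - 4\right) \left(-4\right) 11 = \left(2560 - 4\right) \left(-4\right) 11 = 2556 \left(-4\right) 11 = \left(-10224\right) 11 = -112464$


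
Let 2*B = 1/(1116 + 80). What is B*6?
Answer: 3/1196 ≈ 0.0025084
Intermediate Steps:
B = 1/2392 (B = 1/(2*(1116 + 80)) = (½)/1196 = (½)*(1/1196) = 1/2392 ≈ 0.00041806)
B*6 = (1/2392)*6 = 3/1196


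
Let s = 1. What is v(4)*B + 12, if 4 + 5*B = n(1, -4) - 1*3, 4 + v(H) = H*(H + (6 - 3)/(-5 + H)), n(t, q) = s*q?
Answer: 12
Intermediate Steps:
n(t, q) = q (n(t, q) = 1*q = q)
v(H) = -4 + H*(H + 3/(-5 + H)) (v(H) = -4 + H*(H + (6 - 3)/(-5 + H)) = -4 + H*(H + 3/(-5 + H)))
B = -11/5 (B = -4/5 + (-4 - 1*3)/5 = -4/5 + (-4 - 3)/5 = -4/5 + (1/5)*(-7) = -4/5 - 7/5 = -11/5 ≈ -2.2000)
v(4)*B + 12 = ((20 + 4**3 - 1*4 - 5*4**2)/(-5 + 4))*(-11/5) + 12 = ((20 + 64 - 4 - 5*16)/(-1))*(-11/5) + 12 = -(20 + 64 - 4 - 80)*(-11/5) + 12 = -1*0*(-11/5) + 12 = 0*(-11/5) + 12 = 0 + 12 = 12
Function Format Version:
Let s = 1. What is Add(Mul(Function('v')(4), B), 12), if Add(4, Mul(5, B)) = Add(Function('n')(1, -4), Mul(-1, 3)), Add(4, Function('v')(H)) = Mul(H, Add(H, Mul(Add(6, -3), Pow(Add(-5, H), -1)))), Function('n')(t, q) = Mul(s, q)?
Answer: 12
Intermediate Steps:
Function('n')(t, q) = q (Function('n')(t, q) = Mul(1, q) = q)
Function('v')(H) = Add(-4, Mul(H, Add(H, Mul(3, Pow(Add(-5, H), -1))))) (Function('v')(H) = Add(-4, Mul(H, Add(H, Mul(Add(6, -3), Pow(Add(-5, H), -1))))) = Add(-4, Mul(H, Add(H, Mul(3, Pow(Add(-5, H), -1))))))
B = Rational(-11, 5) (B = Add(Rational(-4, 5), Mul(Rational(1, 5), Add(-4, Mul(-1, 3)))) = Add(Rational(-4, 5), Mul(Rational(1, 5), Add(-4, -3))) = Add(Rational(-4, 5), Mul(Rational(1, 5), -7)) = Add(Rational(-4, 5), Rational(-7, 5)) = Rational(-11, 5) ≈ -2.2000)
Add(Mul(Function('v')(4), B), 12) = Add(Mul(Mul(Pow(Add(-5, 4), -1), Add(20, Pow(4, 3), Mul(-1, 4), Mul(-5, Pow(4, 2)))), Rational(-11, 5)), 12) = Add(Mul(Mul(Pow(-1, -1), Add(20, 64, -4, Mul(-5, 16))), Rational(-11, 5)), 12) = Add(Mul(Mul(-1, Add(20, 64, -4, -80)), Rational(-11, 5)), 12) = Add(Mul(Mul(-1, 0), Rational(-11, 5)), 12) = Add(Mul(0, Rational(-11, 5)), 12) = Add(0, 12) = 12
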